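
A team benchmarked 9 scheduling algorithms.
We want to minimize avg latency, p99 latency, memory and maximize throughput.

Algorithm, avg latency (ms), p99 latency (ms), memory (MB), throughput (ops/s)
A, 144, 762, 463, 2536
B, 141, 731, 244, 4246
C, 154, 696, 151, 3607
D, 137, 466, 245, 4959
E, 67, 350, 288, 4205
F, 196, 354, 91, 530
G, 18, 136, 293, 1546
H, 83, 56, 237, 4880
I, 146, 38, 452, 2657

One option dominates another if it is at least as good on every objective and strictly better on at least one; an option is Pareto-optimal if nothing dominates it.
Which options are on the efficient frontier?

C, D, E, F, G, H, I

A: dominated by B (avg latency 141≤144, p99 latency 731≤762, memory 244≤463, throughput 4246≥2536).
B: dominated by H (avg latency 83≤141, p99 latency 56≤731, memory 237≤244, throughput 4880≥4246).
C: not dominated.
D: not dominated (best throughput).
E: not dominated.
F: not dominated (best memory).
G: not dominated (best avg latency).
H: not dominated.
I: not dominated (best p99 latency).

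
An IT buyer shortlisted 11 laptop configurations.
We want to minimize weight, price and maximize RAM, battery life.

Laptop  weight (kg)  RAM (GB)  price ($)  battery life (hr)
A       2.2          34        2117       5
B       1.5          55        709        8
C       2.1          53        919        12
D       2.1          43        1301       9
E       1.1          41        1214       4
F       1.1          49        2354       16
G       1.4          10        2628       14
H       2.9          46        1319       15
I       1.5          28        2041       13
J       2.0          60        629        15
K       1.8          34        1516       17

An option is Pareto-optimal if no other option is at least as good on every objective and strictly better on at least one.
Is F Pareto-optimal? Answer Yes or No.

Yes

A: worse on weight (2.2 vs 1.1).
B: worse on weight (1.5 vs 1.1).
C: worse on weight (2.1 vs 1.1).
D: worse on weight (2.1 vs 1.1).
E: worse on RAM (41 vs 49).
G: worse on weight (1.4 vs 1.1).
H: worse on weight (2.9 vs 1.1).
I: worse on weight (1.5 vs 1.1).
J: worse on weight (2.0 vs 1.1).
K: worse on weight (1.8 vs 1.1).
No option is at least as good as F on every objective and strictly better on one.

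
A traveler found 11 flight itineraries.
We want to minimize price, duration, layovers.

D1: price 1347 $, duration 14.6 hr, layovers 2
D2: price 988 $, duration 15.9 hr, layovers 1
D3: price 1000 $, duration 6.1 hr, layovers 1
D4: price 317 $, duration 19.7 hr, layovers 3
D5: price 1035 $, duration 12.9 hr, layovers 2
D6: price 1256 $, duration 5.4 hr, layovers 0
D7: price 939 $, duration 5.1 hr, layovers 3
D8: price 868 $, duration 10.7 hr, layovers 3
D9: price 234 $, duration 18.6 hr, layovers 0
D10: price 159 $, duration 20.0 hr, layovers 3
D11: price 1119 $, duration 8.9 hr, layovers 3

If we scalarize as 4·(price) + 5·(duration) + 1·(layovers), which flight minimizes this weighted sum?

D10

D1: 4·1347 + 5·14.6 + 1·2 = 5463.0
D2: 4·988 + 5·15.9 + 1·1 = 4032.5
D3: 4·1000 + 5·6.1 + 1·1 = 4031.5
D4: 4·317 + 5·19.7 + 1·3 = 1369.5
D5: 4·1035 + 5·12.9 + 1·2 = 4206.5
D6: 4·1256 + 5·5.4 + 1·0 = 5051.0
D7: 4·939 + 5·5.1 + 1·3 = 3784.5
D8: 4·868 + 5·10.7 + 1·3 = 3528.5
D9: 4·234 + 5·18.6 + 1·0 = 1029.0
D10: 4·159 + 5·20.0 + 1·3 = 739.0
D11: 4·1119 + 5·8.9 + 1·3 = 4523.5
Lowest: D10 at 739.0.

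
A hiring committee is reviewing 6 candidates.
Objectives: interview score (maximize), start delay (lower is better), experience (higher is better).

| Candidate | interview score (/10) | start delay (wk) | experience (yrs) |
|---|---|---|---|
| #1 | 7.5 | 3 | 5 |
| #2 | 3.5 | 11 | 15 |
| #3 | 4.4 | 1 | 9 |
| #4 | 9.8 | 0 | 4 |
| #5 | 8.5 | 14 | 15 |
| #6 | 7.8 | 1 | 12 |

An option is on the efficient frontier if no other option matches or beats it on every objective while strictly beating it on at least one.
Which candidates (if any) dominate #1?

#6: interview score 7.8≥7.5, start delay 1≤3, experience 12≥5 — dominates #1.
Others (#2, #3, #4, #5) are each worse than #1 on at least one objective.

#6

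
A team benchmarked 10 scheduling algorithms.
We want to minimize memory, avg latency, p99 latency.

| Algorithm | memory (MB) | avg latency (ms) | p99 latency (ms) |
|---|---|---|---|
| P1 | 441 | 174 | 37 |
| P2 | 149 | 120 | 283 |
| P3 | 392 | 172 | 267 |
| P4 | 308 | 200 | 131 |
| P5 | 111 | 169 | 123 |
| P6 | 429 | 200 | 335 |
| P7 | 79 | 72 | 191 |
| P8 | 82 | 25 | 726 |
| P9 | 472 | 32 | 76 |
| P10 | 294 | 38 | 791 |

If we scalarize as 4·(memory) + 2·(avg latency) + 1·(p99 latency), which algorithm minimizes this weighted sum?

P7

P1: 4·441 + 2·174 + 1·37 = 2149
P2: 4·149 + 2·120 + 1·283 = 1119
P3: 4·392 + 2·172 + 1·267 = 2179
P4: 4·308 + 2·200 + 1·131 = 1763
P5: 4·111 + 2·169 + 1·123 = 905
P6: 4·429 + 2·200 + 1·335 = 2451
P7: 4·79 + 2·72 + 1·191 = 651
P8: 4·82 + 2·25 + 1·726 = 1104
P9: 4·472 + 2·32 + 1·76 = 2028
P10: 4·294 + 2·38 + 1·791 = 2043
Lowest: P7 at 651.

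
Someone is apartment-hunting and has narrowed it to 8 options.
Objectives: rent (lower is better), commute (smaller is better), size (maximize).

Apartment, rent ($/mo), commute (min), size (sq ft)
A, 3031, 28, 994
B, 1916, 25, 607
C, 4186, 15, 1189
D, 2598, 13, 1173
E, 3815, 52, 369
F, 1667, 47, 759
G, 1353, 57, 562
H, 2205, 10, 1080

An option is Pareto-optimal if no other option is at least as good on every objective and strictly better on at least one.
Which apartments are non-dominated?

B, C, D, F, G, H

A: dominated by D (rent 2598≤3031, commute 13≤28, size 1173≥994).
B: not dominated.
C: not dominated (best size).
D: not dominated.
E: dominated by A (rent 3031≤3815, commute 28≤52, size 994≥369).
F: not dominated.
G: not dominated (best rent).
H: not dominated (best commute).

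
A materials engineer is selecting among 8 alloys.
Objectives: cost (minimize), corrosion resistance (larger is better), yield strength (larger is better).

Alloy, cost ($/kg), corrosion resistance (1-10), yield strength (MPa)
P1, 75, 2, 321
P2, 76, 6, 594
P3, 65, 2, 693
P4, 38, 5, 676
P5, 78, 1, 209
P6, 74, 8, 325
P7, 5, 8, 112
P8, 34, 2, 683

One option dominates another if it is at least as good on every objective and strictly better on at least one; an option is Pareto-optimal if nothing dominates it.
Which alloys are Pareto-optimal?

P2, P3, P4, P6, P7, P8

P1: dominated by P3 (cost 65≤75, corrosion resistance 2≥2, yield strength 693≥321).
P2: not dominated.
P3: not dominated (best yield strength).
P4: not dominated.
P5: dominated by P1 (cost 75≤78, corrosion resistance 2≥1, yield strength 321≥209).
P6: not dominated.
P7: not dominated (best cost).
P8: not dominated.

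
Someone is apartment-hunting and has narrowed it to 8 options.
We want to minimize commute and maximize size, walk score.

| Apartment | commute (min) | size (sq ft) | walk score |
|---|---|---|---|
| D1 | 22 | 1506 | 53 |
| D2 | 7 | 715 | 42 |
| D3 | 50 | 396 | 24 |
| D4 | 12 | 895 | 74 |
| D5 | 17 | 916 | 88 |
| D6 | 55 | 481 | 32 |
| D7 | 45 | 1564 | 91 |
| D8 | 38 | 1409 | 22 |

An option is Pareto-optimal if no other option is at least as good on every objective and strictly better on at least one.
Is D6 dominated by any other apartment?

Yes

D1 vs D6: commute 22≤55, size 1506≥481, walk score 53≥32 — D1 is at least as good on every objective and strictly better on at least one, so D1 dominates D6.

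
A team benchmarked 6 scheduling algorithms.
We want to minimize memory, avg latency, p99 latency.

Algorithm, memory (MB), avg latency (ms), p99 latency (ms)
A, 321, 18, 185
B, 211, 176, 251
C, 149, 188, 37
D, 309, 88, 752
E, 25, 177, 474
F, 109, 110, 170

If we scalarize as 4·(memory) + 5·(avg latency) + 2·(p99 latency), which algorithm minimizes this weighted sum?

A: 4·321 + 5·18 + 2·185 = 1744
B: 4·211 + 5·176 + 2·251 = 2226
C: 4·149 + 5·188 + 2·37 = 1610
D: 4·309 + 5·88 + 2·752 = 3180
E: 4·25 + 5·177 + 2·474 = 1933
F: 4·109 + 5·110 + 2·170 = 1326
Lowest: F at 1326.

F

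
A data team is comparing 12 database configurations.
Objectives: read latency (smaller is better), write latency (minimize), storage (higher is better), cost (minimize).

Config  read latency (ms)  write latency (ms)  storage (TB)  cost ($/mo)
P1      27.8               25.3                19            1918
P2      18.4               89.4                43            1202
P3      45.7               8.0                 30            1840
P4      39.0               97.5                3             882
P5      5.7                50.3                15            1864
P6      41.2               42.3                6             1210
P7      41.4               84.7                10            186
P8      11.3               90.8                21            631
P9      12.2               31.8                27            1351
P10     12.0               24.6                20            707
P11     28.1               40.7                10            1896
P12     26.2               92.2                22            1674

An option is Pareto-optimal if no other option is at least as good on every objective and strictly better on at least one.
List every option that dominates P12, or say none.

P2, P9

P2: read latency 18.4≤26.2, write latency 89.4≤92.2, storage 43≥22, cost 1202≤1674 — dominates P12.
P9: read latency 12.2≤26.2, write latency 31.8≤92.2, storage 27≥22, cost 1351≤1674 — dominates P12.
Others (P1, P3, P4, P5, P6, P7, P8, P10, P11) are each worse than P12 on at least one objective.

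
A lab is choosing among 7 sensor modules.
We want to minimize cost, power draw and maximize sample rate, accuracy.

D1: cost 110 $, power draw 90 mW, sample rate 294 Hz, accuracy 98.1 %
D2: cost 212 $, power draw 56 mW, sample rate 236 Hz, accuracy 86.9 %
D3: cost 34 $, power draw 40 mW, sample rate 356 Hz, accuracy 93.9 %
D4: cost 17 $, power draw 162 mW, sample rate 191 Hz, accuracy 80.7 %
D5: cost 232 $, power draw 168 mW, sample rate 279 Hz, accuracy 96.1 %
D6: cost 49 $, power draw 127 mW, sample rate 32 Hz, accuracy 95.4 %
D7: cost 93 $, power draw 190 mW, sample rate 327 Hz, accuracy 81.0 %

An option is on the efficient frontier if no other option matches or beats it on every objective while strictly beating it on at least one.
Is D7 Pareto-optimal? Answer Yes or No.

No

D3 vs D7: cost 34≤93, power draw 40≤190, sample rate 356≥327, accuracy 93.9≥81.0 — D3 is at least as good on every objective and strictly better on at least one, so D3 dominates D7.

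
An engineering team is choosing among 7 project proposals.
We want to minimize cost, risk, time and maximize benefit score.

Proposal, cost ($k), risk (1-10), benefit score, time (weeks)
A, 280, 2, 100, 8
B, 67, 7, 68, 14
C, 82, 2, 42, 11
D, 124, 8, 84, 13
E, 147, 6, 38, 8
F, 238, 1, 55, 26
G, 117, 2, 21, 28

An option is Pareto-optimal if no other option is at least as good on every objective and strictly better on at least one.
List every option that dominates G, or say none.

C

C: cost 82≤117, risk 2≤2, benefit score 42≥21, time 11≤28 — dominates G.
Others (A, B, D, E, F) are each worse than G on at least one objective.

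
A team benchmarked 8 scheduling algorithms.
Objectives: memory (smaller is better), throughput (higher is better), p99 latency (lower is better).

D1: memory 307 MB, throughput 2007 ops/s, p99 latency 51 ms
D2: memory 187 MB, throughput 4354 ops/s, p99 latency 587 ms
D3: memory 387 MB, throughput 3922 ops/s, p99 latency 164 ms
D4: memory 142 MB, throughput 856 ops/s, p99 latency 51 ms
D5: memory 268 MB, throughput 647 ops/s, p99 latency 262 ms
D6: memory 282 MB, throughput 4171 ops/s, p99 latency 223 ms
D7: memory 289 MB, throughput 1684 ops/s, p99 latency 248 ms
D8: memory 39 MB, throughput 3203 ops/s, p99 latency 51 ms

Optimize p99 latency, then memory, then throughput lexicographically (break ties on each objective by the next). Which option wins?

D8

First minimize p99 latency: best is 51, kept {D1, D4, D8}.
Then minimize memory: best is 39, kept {D8}.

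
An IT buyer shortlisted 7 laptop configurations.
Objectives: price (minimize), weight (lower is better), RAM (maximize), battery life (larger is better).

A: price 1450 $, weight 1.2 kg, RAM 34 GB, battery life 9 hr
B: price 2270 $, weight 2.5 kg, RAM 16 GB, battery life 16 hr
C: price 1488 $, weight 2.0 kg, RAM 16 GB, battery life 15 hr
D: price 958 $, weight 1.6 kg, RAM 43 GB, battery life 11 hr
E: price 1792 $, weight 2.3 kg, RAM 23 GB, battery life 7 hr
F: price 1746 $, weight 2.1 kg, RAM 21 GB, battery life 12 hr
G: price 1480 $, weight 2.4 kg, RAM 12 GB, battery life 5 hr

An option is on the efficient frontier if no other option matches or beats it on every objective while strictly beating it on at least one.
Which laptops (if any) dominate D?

A: worse on price (1450 vs 958).
B: worse on price (2270 vs 958).
C: worse on price (1488 vs 958).
E: worse on price (1792 vs 958).
F: worse on price (1746 vs 958).
G: worse on price (1480 vs 958).
No option dominates D.

none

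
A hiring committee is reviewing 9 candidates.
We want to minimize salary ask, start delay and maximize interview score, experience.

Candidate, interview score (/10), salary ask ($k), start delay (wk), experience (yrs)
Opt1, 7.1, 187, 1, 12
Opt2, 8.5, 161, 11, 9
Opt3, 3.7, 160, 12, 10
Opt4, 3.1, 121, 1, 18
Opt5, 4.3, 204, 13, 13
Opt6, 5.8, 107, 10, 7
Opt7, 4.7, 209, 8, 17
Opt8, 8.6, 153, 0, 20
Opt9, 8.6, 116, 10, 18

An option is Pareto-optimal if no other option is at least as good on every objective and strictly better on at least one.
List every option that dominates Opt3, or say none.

Opt8, Opt9

Opt8: interview score 8.6≥3.7, salary ask 153≤160, start delay 0≤12, experience 20≥10 — dominates Opt3.
Opt9: interview score 8.6≥3.7, salary ask 116≤160, start delay 10≤12, experience 18≥10 — dominates Opt3.
Others (Opt1, Opt2, Opt4, Opt5, Opt6, Opt7) are each worse than Opt3 on at least one objective.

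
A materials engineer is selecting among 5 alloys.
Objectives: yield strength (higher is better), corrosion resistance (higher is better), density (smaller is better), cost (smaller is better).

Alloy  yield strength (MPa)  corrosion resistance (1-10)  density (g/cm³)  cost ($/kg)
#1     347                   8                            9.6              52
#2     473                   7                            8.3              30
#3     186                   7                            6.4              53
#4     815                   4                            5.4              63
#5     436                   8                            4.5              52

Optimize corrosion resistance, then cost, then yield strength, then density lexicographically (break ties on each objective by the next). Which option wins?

First maximize corrosion resistance: best is 8, kept {#1, #5}.
Then minimize cost: best is 52, kept {#1, #5}.
Then maximize yield strength: best is 436, kept {#5}.

#5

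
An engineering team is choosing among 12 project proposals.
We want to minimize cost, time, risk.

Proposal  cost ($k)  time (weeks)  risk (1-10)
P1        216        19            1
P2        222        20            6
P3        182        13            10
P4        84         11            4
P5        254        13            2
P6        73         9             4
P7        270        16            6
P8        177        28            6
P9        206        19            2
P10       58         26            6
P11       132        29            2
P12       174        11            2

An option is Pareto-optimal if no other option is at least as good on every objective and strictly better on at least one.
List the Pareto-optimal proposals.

P1, P6, P10, P11, P12

P1: not dominated (best risk).
P2: dominated by P1 (cost 216≤222, time 19≤20, risk 1≤6).
P3: dominated by P4 (cost 84≤182, time 11≤13, risk 4≤10).
P4: dominated by P6 (cost 73≤84, time 9≤11, risk 4≤4).
P5: dominated by P12 (cost 174≤254, time 11≤13, risk 2≤2).
P6: not dominated (best time).
P7: dominated by P4 (cost 84≤270, time 11≤16, risk 4≤6).
P8: dominated by P4 (cost 84≤177, time 11≤28, risk 4≤6).
P9: dominated by P12 (cost 174≤206, time 11≤19, risk 2≤2).
P10: not dominated (best cost).
P11: not dominated.
P12: not dominated.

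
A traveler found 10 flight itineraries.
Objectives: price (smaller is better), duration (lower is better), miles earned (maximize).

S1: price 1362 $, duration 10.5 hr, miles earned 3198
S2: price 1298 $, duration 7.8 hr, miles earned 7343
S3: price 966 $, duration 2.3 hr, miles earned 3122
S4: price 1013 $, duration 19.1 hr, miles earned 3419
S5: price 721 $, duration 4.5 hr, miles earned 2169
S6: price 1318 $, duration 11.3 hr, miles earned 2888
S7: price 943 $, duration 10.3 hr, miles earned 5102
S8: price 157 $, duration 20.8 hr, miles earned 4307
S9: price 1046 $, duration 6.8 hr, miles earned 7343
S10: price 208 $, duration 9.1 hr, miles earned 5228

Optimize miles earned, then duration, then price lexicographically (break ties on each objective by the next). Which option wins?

First maximize miles earned: best is 7343, kept {S2, S9}.
Then minimize duration: best is 6.8, kept {S9}.

S9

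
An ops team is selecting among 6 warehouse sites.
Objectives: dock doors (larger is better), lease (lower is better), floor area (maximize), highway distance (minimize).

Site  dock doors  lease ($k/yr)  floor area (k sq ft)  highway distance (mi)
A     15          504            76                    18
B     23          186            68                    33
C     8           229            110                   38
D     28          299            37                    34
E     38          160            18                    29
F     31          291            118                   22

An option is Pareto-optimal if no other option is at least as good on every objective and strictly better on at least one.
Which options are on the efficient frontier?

A: not dominated (best highway distance).
B: not dominated.
C: not dominated.
D: dominated by F (dock doors 31≥28, lease 291≤299, floor area 118≥37, highway distance 22≤34).
E: not dominated (best dock doors).
F: not dominated (best floor area).

A, B, C, E, F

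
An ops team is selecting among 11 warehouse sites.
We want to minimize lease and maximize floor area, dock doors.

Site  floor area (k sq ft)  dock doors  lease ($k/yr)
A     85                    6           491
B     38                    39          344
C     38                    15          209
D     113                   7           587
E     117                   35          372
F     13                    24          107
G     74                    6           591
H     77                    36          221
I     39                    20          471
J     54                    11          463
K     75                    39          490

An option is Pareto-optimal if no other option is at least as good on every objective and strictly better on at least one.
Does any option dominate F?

No

A: worse on dock doors (6 vs 24).
B: worse on lease (344 vs 107).
C: worse on dock doors (15 vs 24).
D: worse on dock doors (7 vs 24).
E: worse on lease (372 vs 107).
G: worse on dock doors (6 vs 24).
H: worse on lease (221 vs 107).
I: worse on dock doors (20 vs 24).
J: worse on dock doors (11 vs 24).
K: worse on lease (490 vs 107).
No option is at least as good as F on every objective and strictly better on one.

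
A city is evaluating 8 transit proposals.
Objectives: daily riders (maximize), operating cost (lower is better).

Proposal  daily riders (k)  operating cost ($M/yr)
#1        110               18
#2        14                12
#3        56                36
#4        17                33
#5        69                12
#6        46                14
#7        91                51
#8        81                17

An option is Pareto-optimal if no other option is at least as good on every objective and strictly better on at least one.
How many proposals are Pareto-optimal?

#1: not dominated (best daily riders).
#2: dominated by #5 (daily riders 69≥14, operating cost 12≤12).
#3: dominated by #1 (daily riders 110≥56, operating cost 18≤36).
#4: dominated by #1 (daily riders 110≥17, operating cost 18≤33).
#5: not dominated.
#6: dominated by #5 (daily riders 69≥46, operating cost 12≤14).
#7: dominated by #1 (daily riders 110≥91, operating cost 18≤51).
#8: not dominated.
Pareto-optimal: #1, #5, #8 → 3.

3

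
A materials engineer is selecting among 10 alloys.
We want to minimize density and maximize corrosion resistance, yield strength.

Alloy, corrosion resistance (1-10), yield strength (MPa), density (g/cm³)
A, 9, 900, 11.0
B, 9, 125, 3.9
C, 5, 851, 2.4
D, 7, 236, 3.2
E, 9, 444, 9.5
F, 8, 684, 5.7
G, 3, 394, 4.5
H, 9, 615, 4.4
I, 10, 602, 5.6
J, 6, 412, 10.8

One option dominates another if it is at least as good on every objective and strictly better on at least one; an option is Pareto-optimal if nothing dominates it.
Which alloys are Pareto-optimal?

A, B, C, D, F, H, I

A: not dominated (best yield strength).
B: not dominated.
C: not dominated (best density).
D: not dominated.
E: dominated by H (corrosion resistance 9≥9, yield strength 615≥444, density 4.4≤9.5).
F: not dominated.
G: dominated by C (corrosion resistance 5≥3, yield strength 851≥394, density 2.4≤4.5).
H: not dominated.
I: not dominated (best corrosion resistance).
J: dominated by E (corrosion resistance 9≥6, yield strength 444≥412, density 9.5≤10.8).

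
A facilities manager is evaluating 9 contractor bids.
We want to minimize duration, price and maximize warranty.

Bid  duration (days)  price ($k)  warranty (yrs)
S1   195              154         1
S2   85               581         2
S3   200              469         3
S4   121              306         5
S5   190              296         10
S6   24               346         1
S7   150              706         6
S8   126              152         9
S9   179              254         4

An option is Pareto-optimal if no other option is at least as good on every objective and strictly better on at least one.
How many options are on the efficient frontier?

S1: dominated by S8 (duration 126≤195, price 152≤154, warranty 9≥1).
S2: not dominated.
S3: dominated by S4 (duration 121≤200, price 306≤469, warranty 5≥3).
S4: not dominated.
S5: not dominated (best warranty).
S6: not dominated (best duration).
S7: dominated by S8 (duration 126≤150, price 152≤706, warranty 9≥6).
S8: not dominated (best price).
S9: dominated by S8 (duration 126≤179, price 152≤254, warranty 9≥4).
Pareto-optimal: S2, S4, S5, S6, S8 → 5.

5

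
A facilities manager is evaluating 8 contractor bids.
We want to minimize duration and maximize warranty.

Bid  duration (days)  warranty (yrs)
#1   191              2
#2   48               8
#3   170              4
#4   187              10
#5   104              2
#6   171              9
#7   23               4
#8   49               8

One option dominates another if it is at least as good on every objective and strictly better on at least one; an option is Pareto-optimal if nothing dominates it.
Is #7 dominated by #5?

No

#5 vs #7: #5 is worse on duration (104 vs 23), so it does not dominate #7.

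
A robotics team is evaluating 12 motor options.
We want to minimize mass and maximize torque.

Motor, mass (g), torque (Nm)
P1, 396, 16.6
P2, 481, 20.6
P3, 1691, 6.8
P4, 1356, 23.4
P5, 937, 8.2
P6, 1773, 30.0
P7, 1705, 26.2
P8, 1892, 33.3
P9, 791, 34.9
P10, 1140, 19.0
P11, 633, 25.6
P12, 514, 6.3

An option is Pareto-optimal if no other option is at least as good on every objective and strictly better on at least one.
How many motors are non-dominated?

P1: not dominated (best mass).
P2: not dominated.
P3: dominated by P1 (mass 396≤1691, torque 16.6≥6.8).
P4: dominated by P9 (mass 791≤1356, torque 34.9≥23.4).
P5: dominated by P1 (mass 396≤937, torque 16.6≥8.2).
P6: dominated by P9 (mass 791≤1773, torque 34.9≥30.0).
P7: dominated by P9 (mass 791≤1705, torque 34.9≥26.2).
P8: dominated by P9 (mass 791≤1892, torque 34.9≥33.3).
P9: not dominated (best torque).
P10: dominated by P2 (mass 481≤1140, torque 20.6≥19.0).
P11: not dominated.
P12: dominated by P1 (mass 396≤514, torque 16.6≥6.3).
Pareto-optimal: P1, P2, P9, P11 → 4.

4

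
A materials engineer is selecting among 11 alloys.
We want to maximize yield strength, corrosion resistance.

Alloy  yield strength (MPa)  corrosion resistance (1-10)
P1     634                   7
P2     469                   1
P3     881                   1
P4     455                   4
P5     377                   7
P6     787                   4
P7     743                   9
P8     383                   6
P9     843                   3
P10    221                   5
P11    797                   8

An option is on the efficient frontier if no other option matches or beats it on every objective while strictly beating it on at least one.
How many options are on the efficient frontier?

4

P1: dominated by P7 (yield strength 743≥634, corrosion resistance 9≥7).
P2: dominated by P1 (yield strength 634≥469, corrosion resistance 7≥1).
P3: not dominated (best yield strength).
P4: dominated by P1 (yield strength 634≥455, corrosion resistance 7≥4).
P5: dominated by P1 (yield strength 634≥377, corrosion resistance 7≥7).
P6: dominated by P11 (yield strength 797≥787, corrosion resistance 8≥4).
P7: not dominated (best corrosion resistance).
P8: dominated by P1 (yield strength 634≥383, corrosion resistance 7≥6).
P9: not dominated.
P10: dominated by P1 (yield strength 634≥221, corrosion resistance 7≥5).
P11: not dominated.
Pareto-optimal: P3, P7, P9, P11 → 4.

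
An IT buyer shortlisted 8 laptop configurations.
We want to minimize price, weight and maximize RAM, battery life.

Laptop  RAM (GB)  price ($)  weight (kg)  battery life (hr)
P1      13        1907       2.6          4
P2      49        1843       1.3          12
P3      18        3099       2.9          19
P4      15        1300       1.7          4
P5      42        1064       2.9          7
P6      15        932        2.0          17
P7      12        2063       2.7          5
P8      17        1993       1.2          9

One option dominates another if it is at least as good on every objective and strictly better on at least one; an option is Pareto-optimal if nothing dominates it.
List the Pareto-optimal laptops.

P2, P3, P4, P5, P6, P8

P1: dominated by P2 (RAM 49≥13, price 1843≤1907, weight 1.3≤2.6, battery life 12≥4).
P2: not dominated (best RAM).
P3: not dominated (best battery life).
P4: not dominated.
P5: not dominated.
P6: not dominated (best price).
P7: dominated by P2 (RAM 49≥12, price 1843≤2063, weight 1.3≤2.7, battery life 12≥5).
P8: not dominated (best weight).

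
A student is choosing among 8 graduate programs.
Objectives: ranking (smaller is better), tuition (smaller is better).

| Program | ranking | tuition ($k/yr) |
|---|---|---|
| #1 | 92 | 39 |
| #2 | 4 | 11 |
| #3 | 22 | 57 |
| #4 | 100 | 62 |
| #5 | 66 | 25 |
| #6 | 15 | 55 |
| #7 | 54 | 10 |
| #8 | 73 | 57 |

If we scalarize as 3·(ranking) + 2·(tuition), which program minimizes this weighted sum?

#2

#1: 3·92 + 2·39 = 354
#2: 3·4 + 2·11 = 34
#3: 3·22 + 2·57 = 180
#4: 3·100 + 2·62 = 424
#5: 3·66 + 2·25 = 248
#6: 3·15 + 2·55 = 155
#7: 3·54 + 2·10 = 182
#8: 3·73 + 2·57 = 333
Lowest: #2 at 34.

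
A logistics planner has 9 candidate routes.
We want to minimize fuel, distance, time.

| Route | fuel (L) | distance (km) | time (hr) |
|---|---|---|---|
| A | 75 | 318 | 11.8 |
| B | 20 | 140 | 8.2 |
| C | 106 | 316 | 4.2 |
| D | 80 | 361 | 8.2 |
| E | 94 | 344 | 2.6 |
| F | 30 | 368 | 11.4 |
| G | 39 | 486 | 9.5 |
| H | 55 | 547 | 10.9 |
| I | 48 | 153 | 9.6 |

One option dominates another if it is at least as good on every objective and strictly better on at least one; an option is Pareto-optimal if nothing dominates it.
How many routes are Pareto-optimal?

3

A: dominated by B (fuel 20≤75, distance 140≤318, time 8.2≤11.8).
B: not dominated (best fuel).
C: not dominated.
D: dominated by B (fuel 20≤80, distance 140≤361, time 8.2≤8.2).
E: not dominated (best time).
F: dominated by B (fuel 20≤30, distance 140≤368, time 8.2≤11.4).
G: dominated by B (fuel 20≤39, distance 140≤486, time 8.2≤9.5).
H: dominated by B (fuel 20≤55, distance 140≤547, time 8.2≤10.9).
I: dominated by B (fuel 20≤48, distance 140≤153, time 8.2≤9.6).
Pareto-optimal: B, C, E → 3.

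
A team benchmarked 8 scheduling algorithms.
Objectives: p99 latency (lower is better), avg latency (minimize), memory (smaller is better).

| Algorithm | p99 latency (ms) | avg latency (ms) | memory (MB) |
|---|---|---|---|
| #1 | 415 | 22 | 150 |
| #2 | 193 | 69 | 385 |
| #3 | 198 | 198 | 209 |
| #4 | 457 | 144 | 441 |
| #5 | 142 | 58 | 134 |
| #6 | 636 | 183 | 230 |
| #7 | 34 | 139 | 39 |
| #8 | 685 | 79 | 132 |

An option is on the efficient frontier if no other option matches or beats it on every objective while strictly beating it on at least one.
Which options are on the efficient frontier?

#1, #5, #7, #8

#1: not dominated (best avg latency).
#2: dominated by #5 (p99 latency 142≤193, avg latency 58≤69, memory 134≤385).
#3: dominated by #5 (p99 latency 142≤198, avg latency 58≤198, memory 134≤209).
#4: dominated by #1 (p99 latency 415≤457, avg latency 22≤144, memory 150≤441).
#5: not dominated.
#6: dominated by #1 (p99 latency 415≤636, avg latency 22≤183, memory 150≤230).
#7: not dominated (best p99 latency).
#8: not dominated.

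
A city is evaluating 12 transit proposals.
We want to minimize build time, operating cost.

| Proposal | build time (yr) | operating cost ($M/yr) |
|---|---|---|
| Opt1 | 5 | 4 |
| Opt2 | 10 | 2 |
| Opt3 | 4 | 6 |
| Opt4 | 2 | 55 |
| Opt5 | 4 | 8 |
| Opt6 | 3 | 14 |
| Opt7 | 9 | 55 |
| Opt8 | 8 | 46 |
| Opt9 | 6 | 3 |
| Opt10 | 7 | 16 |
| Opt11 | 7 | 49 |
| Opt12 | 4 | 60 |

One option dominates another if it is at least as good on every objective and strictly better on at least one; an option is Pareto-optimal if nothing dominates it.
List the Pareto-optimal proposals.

Opt1: not dominated.
Opt2: not dominated (best operating cost).
Opt3: not dominated.
Opt4: not dominated (best build time).
Opt5: dominated by Opt3 (build time 4≤4, operating cost 6≤8).
Opt6: not dominated.
Opt7: dominated by Opt1 (build time 5≤9, operating cost 4≤55).
Opt8: dominated by Opt1 (build time 5≤8, operating cost 4≤46).
Opt9: not dominated.
Opt10: dominated by Opt1 (build time 5≤7, operating cost 4≤16).
Opt11: dominated by Opt1 (build time 5≤7, operating cost 4≤49).
Opt12: dominated by Opt3 (build time 4≤4, operating cost 6≤60).

Opt1, Opt2, Opt3, Opt4, Opt6, Opt9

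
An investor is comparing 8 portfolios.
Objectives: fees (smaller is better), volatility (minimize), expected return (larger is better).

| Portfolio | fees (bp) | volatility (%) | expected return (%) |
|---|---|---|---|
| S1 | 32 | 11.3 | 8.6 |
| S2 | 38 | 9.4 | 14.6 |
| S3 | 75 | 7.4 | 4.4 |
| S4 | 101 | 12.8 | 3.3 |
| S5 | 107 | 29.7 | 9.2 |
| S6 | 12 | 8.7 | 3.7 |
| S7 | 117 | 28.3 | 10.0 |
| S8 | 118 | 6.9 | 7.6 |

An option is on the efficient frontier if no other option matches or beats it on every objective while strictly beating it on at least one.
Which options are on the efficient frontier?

S1, S2, S3, S6, S8

S1: not dominated.
S2: not dominated (best expected return).
S3: not dominated.
S4: dominated by S1 (fees 32≤101, volatility 11.3≤12.8, expected return 8.6≥3.3).
S5: dominated by S2 (fees 38≤107, volatility 9.4≤29.7, expected return 14.6≥9.2).
S6: not dominated (best fees).
S7: dominated by S2 (fees 38≤117, volatility 9.4≤28.3, expected return 14.6≥10.0).
S8: not dominated (best volatility).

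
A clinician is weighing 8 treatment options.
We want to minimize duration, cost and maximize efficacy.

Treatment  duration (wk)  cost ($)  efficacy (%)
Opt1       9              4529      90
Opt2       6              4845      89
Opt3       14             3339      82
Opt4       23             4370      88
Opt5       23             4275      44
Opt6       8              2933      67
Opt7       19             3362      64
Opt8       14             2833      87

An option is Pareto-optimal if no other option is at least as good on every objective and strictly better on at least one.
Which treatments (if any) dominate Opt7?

Opt3: duration 14≤19, cost 3339≤3362, efficacy 82≥64 — dominates Opt7.
Opt6: duration 8≤19, cost 2933≤3362, efficacy 67≥64 — dominates Opt7.
Opt8: duration 14≤19, cost 2833≤3362, efficacy 87≥64 — dominates Opt7.
Others (Opt1, Opt2, Opt4, Opt5) are each worse than Opt7 on at least one objective.

Opt3, Opt6, Opt8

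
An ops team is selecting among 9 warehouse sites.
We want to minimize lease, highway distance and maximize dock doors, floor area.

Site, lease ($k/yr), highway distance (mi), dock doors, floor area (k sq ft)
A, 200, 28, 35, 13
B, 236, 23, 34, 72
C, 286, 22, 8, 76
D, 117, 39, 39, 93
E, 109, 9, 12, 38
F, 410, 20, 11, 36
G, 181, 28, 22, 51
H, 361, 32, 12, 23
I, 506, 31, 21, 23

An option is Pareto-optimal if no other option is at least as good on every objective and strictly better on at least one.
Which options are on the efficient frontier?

A, B, C, D, E, G

A: not dominated.
B: not dominated.
C: not dominated.
D: not dominated (best dock doors).
E: not dominated (best lease).
F: dominated by E (lease 109≤410, highway distance 9≤20, dock doors 12≥11, floor area 38≥36).
G: not dominated.
H: dominated by B (lease 236≤361, highway distance 23≤32, dock doors 34≥12, floor area 72≥23).
I: dominated by B (lease 236≤506, highway distance 23≤31, dock doors 34≥21, floor area 72≥23).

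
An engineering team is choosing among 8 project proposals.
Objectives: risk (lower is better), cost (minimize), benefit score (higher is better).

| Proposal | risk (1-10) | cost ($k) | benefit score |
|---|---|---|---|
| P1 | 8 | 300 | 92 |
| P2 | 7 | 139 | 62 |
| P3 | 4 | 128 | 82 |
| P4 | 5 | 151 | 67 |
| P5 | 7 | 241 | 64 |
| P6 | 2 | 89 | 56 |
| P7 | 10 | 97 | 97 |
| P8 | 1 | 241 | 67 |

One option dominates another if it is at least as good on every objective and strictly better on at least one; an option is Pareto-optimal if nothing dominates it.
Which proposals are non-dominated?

P1: not dominated.
P2: dominated by P3 (risk 4≤7, cost 128≤139, benefit score 82≥62).
P3: not dominated.
P4: dominated by P3 (risk 4≤5, cost 128≤151, benefit score 82≥67).
P5: dominated by P3 (risk 4≤7, cost 128≤241, benefit score 82≥64).
P6: not dominated (best cost).
P7: not dominated (best benefit score).
P8: not dominated (best risk).

P1, P3, P6, P7, P8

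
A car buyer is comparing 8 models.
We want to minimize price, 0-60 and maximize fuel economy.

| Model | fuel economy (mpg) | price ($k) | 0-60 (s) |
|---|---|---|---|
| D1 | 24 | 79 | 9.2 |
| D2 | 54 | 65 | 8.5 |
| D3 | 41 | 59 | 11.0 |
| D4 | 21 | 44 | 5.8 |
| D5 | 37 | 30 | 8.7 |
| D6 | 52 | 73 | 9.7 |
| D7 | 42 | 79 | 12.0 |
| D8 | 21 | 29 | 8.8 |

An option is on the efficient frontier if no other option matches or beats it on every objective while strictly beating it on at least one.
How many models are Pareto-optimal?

5

D1: dominated by D2 (fuel economy 54≥24, price 65≤79, 0-60 8.5≤9.2).
D2: not dominated (best fuel economy).
D3: not dominated.
D4: not dominated (best 0-60).
D5: not dominated.
D6: dominated by D2 (fuel economy 54≥52, price 65≤73, 0-60 8.5≤9.7).
D7: dominated by D2 (fuel economy 54≥42, price 65≤79, 0-60 8.5≤12.0).
D8: not dominated (best price).
Pareto-optimal: D2, D3, D4, D5, D8 → 5.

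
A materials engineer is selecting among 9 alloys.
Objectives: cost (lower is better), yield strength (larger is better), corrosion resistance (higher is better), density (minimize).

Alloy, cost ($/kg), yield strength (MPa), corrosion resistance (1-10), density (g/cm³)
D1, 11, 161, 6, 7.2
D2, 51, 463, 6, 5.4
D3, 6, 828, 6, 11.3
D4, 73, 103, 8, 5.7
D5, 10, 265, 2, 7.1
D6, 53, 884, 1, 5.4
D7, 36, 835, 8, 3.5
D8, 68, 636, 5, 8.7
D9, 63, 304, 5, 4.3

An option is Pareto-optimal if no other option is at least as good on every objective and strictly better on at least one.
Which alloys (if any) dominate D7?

none

D1: worse on yield strength (161 vs 835).
D2: worse on cost (51 vs 36).
D3: worse on yield strength (828 vs 835).
D4: worse on cost (73 vs 36).
D5: worse on yield strength (265 vs 835).
D6: worse on cost (53 vs 36).
D8: worse on cost (68 vs 36).
D9: worse on cost (63 vs 36).
No option dominates D7.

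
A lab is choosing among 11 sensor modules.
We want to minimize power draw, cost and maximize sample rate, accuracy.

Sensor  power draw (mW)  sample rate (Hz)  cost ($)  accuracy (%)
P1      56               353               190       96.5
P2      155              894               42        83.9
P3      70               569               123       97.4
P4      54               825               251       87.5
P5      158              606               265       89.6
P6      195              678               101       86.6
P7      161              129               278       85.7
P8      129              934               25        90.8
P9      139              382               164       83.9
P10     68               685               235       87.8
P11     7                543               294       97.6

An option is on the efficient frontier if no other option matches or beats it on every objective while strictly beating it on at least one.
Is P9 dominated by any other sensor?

P3 vs P9: power draw 70≤139, sample rate 569≥382, cost 123≤164, accuracy 97.4≥83.9 — P3 is at least as good on every objective and strictly better on at least one, so P3 dominates P9.

Yes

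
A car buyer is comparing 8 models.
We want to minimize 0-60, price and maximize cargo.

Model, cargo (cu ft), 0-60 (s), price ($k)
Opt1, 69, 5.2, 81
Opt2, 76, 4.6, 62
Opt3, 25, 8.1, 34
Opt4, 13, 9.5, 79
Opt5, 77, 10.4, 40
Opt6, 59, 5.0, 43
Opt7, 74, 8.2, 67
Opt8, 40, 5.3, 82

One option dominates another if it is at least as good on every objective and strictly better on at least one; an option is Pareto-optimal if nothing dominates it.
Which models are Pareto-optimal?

Opt1: dominated by Opt2 (cargo 76≥69, 0-60 4.6≤5.2, price 62≤81).
Opt2: not dominated (best 0-60).
Opt3: not dominated (best price).
Opt4: dominated by Opt2 (cargo 76≥13, 0-60 4.6≤9.5, price 62≤79).
Opt5: not dominated (best cargo).
Opt6: not dominated.
Opt7: dominated by Opt2 (cargo 76≥74, 0-60 4.6≤8.2, price 62≤67).
Opt8: dominated by Opt1 (cargo 69≥40, 0-60 5.2≤5.3, price 81≤82).

Opt2, Opt3, Opt5, Opt6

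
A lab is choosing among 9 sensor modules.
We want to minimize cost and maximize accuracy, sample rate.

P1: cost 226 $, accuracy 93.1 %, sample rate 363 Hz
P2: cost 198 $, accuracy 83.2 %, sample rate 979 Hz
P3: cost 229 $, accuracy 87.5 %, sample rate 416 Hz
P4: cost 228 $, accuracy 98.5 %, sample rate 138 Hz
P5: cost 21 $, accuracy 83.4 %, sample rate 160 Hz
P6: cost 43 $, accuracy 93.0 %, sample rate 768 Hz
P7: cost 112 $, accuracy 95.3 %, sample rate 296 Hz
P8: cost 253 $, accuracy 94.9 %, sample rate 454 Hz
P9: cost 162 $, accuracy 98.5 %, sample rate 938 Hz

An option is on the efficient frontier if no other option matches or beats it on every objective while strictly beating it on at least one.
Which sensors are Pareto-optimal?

P2, P5, P6, P7, P9

P1: dominated by P9 (cost 162≤226, accuracy 98.5≥93.1, sample rate 938≥363).
P2: not dominated (best sample rate).
P3: dominated by P6 (cost 43≤229, accuracy 93.0≥87.5, sample rate 768≥416).
P4: dominated by P9 (cost 162≤228, accuracy 98.5≥98.5, sample rate 938≥138).
P5: not dominated (best cost).
P6: not dominated.
P7: not dominated.
P8: dominated by P9 (cost 162≤253, accuracy 98.5≥94.9, sample rate 938≥454).
P9: not dominated.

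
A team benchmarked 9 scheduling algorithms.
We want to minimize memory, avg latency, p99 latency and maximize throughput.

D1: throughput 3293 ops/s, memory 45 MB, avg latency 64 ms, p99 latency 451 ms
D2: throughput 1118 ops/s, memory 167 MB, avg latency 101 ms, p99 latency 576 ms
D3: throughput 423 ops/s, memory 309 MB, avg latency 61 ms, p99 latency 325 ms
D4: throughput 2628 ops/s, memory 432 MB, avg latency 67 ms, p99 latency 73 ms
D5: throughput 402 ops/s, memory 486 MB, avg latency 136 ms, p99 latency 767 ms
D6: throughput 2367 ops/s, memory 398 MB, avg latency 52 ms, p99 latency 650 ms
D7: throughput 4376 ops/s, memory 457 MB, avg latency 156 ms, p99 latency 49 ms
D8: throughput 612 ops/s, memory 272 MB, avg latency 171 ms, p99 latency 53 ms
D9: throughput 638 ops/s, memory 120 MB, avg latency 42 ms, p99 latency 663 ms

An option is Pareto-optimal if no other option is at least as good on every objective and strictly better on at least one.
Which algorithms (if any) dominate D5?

D1: throughput 3293≥402, memory 45≤486, avg latency 64≤136, p99 latency 451≤767 — dominates D5.
D2: throughput 1118≥402, memory 167≤486, avg latency 101≤136, p99 latency 576≤767 — dominates D5.
D3: throughput 423≥402, memory 309≤486, avg latency 61≤136, p99 latency 325≤767 — dominates D5.
D4: throughput 2628≥402, memory 432≤486, avg latency 67≤136, p99 latency 73≤767 — dominates D5.
D6: throughput 2367≥402, memory 398≤486, avg latency 52≤136, p99 latency 650≤767 — dominates D5.
D9: throughput 638≥402, memory 120≤486, avg latency 42≤136, p99 latency 663≤767 — dominates D5.
Others (D7, D8) are each worse than D5 on at least one objective.

D1, D2, D3, D4, D6, D9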